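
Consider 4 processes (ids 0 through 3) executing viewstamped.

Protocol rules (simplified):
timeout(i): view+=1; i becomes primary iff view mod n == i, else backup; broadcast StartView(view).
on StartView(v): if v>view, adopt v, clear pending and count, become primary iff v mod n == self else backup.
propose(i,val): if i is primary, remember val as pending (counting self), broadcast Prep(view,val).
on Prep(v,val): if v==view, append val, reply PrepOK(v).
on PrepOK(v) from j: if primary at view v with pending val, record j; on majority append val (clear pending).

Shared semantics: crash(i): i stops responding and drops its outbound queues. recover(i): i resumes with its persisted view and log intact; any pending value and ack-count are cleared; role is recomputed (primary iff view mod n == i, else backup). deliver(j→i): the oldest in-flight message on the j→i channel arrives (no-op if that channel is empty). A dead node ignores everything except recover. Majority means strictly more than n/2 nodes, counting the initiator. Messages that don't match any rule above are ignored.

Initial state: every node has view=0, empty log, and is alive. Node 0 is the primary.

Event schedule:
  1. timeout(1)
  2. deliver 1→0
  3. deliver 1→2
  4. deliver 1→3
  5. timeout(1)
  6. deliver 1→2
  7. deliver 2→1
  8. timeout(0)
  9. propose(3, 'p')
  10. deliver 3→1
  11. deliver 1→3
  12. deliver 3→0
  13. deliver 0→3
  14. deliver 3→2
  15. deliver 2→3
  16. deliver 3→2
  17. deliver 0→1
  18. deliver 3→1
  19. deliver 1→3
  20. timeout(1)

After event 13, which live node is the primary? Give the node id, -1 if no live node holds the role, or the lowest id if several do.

2

[1] timeout(1) → N1(prim v1 [-])
[2] deliver 1→0 → N0(back v1 [-])
[3] deliver 1→2 → N2(back v1 [-])
[4] deliver 1→3 → N3(back v1 [-])
[5] timeout(1) → N1(back v2 [-])
[6] deliver 1→2 → N2(prim v2 [-])
[7] deliver 2→1 → ∅
[8] timeout(0) → N0(back v2 [-])
[9] propose(3,'p') → ∅
[10] deliver 3→1 → ∅
[11] deliver 1→3 → N3(back v2 [-])
[12] deliver 3→0 → ∅
[13] deliver 0→3 → ∅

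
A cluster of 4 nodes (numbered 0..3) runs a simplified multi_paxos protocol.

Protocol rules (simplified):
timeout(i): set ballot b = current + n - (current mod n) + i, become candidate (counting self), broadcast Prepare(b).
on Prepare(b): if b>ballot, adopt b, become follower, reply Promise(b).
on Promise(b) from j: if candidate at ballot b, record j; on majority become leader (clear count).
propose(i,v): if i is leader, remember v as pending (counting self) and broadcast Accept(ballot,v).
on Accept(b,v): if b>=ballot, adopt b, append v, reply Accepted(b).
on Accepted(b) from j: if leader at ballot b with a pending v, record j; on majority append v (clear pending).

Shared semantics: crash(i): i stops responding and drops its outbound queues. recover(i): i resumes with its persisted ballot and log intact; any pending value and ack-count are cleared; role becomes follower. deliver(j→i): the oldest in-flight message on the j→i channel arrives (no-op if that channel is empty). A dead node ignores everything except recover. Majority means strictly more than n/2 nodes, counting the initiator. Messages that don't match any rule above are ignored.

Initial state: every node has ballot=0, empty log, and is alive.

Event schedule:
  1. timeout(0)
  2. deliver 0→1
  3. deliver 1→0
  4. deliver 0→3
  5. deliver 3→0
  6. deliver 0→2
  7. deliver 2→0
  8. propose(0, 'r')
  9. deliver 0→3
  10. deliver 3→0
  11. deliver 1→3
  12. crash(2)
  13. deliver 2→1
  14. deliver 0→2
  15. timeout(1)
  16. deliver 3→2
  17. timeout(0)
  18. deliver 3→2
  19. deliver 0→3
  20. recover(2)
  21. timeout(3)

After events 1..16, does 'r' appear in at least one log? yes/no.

yes

1. timeout(0):  <0:cand b4 ->
2. deliver 0→1:  <1:foll b4 ->
3. deliver 1→0:  nop
4. deliver 0→3:  <3:foll b4 ->
5. deliver 3→0:  <0:lead b4 ->
6. deliver 0→2:  <2:foll b4 ->
7. deliver 2→0:  nop
8. propose(0,'r'):  nop
9. deliver 0→3:  <3:foll b4 r>
10. deliver 3→0:  nop
11. deliver 1→3:  nop
12. crash(2):  <2:✗foll b4 ->
13. deliver 2→1:  nop
14. deliver 0→2:  nop
15. timeout(1):  <1:cand b9 ->
16. deliver 3→2:  nop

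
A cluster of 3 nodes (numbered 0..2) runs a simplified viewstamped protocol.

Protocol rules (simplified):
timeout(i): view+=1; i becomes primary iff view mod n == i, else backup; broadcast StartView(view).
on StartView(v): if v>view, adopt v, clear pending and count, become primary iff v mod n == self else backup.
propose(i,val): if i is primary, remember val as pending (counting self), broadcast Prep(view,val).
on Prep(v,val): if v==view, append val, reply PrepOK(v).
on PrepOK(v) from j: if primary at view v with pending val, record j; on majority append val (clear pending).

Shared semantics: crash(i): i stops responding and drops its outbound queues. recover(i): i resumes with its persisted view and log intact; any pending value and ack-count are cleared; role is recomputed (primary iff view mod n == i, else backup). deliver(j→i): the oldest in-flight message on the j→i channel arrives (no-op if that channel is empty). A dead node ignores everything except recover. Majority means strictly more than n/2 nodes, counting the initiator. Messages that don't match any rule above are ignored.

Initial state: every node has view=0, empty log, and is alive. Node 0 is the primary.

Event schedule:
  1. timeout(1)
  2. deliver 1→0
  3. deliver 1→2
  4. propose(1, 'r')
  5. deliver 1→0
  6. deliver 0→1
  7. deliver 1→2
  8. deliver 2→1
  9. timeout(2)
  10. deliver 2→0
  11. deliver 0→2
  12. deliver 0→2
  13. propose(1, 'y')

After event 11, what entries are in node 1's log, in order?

e1 timeout(1): 1[prim,v=1,-]
e2 deliver 1→0: 0[back,v=1,-]
e3 deliver 1→2: 2[back,v=1,-]
e4 propose(1,'r'): ·
e5 deliver 1→0: 0[back,v=1,r]
e6 deliver 0→1: 1[prim,v=1,r]
e7 deliver 1→2: 2[back,v=1,r]
e8 deliver 2→1: ·
e9 timeout(2): 2[prim,v=2,r]
e10 deliver 2→0: 0[back,v=2,r]
e11 deliver 0→2: ·

r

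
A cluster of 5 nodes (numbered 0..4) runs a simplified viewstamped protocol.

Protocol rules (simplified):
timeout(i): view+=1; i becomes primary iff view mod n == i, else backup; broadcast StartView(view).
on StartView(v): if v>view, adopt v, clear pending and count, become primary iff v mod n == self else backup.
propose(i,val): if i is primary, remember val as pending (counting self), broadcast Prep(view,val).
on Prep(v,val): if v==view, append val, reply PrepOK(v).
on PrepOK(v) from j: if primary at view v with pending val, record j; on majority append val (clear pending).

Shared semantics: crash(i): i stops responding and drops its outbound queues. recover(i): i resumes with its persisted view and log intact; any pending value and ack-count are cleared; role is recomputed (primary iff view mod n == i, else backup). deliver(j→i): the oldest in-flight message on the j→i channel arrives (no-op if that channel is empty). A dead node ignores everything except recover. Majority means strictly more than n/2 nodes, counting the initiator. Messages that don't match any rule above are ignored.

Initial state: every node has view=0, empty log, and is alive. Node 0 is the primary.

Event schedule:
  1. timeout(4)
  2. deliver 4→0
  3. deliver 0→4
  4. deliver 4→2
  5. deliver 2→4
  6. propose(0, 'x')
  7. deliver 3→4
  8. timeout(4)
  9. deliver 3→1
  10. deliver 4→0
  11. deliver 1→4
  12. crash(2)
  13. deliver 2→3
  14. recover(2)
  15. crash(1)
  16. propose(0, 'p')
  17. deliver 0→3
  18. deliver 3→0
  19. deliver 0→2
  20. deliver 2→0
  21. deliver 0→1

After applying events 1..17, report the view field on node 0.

2

step 1 timeout(4): 4={back,v=1,log=-}
step 2 deliver 4→0: 0={back,v=1,log=-}
step 3 deliver 0→4: —
step 4 deliver 4→2: 2={back,v=1,log=-}
step 5 deliver 2→4: —
step 6 propose(0,'x'): —
step 7 deliver 3→4: —
step 8 timeout(4): 4={back,v=2,log=-}
step 9 deliver 3→1: —
step 10 deliver 4→0: 0={back,v=2,log=-}
step 11 deliver 1→4: —
step 12 crash(2): 2={✗back,v=1,log=-}
step 13 deliver 2→3: —
step 14 recover(2): 2={back,v=1,log=-}
step 15 crash(1): 1={✗back,v=0,log=-}
step 16 propose(0,'p'): —
step 17 deliver 0→3: —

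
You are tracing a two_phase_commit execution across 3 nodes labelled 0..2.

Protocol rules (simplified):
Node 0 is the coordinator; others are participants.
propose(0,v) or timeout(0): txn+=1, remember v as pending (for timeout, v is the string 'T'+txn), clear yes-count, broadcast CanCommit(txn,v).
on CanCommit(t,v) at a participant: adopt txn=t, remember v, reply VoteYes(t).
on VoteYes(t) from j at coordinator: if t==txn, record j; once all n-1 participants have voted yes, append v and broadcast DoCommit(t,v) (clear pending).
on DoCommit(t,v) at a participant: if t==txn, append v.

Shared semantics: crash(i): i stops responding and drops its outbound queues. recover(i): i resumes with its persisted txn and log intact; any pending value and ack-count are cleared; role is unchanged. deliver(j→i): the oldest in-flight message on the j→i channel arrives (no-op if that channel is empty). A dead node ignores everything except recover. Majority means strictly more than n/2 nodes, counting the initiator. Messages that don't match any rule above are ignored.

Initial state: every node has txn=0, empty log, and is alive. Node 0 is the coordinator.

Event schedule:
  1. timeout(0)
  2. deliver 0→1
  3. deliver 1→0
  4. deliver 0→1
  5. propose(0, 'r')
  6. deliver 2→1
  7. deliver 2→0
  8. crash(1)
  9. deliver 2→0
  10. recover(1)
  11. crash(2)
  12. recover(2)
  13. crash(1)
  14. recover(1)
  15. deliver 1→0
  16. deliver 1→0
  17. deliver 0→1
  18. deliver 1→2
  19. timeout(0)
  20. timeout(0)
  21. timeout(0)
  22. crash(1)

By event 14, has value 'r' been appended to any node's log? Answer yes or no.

no

step 1 timeout(0): 0={coor,t=1,log=-}
step 2 deliver 0→1: 1={part,t=1,log=-}
step 3 deliver 1→0: —
step 4 deliver 0→1: —
step 5 propose(0,'r'): 0={coor,t=2,log=-}
step 6 deliver 2→1: —
step 7 deliver 2→0: —
step 8 crash(1): 1={✗part,t=1,log=-}
step 9 deliver 2→0: —
step 10 recover(1): 1={part,t=1,log=-}
step 11 crash(2): 2={✗part,t=0,log=-}
step 12 recover(2): 2={part,t=0,log=-}
step 13 crash(1): 1={✗part,t=1,log=-}
step 14 recover(1): 1={part,t=1,log=-}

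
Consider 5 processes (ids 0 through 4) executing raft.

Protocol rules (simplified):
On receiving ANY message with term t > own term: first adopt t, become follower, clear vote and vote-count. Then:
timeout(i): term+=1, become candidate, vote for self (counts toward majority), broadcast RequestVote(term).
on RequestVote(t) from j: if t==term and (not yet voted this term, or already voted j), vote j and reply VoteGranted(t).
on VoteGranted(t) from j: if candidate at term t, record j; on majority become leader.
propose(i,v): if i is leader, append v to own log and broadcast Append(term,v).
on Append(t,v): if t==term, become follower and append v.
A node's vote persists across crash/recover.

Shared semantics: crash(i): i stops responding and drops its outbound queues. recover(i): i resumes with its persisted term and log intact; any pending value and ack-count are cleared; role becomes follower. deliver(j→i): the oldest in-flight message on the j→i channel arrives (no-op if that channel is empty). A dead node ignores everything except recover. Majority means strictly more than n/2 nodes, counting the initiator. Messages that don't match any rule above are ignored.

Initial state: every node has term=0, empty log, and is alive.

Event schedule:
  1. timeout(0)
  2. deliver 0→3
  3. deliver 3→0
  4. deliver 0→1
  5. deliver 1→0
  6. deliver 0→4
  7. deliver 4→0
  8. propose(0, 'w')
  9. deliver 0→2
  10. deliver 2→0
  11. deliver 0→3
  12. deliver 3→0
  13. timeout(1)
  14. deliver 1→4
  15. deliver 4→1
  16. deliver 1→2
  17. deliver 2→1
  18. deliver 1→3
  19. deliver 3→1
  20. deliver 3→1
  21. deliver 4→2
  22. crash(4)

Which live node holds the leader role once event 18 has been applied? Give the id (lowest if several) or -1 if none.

[1] timeout(0) → N0(cand t1 [-])
[2] deliver 0→3 → N3(foll t1 [-])
[3] deliver 3→0 → ∅
[4] deliver 0→1 → N1(foll t1 [-])
[5] deliver 1→0 → N0(lead t1 [-])
[6] deliver 0→4 → N4(foll t1 [-])
[7] deliver 4→0 → ∅
[8] propose(0,'w') → N0(lead t1 [w])
[9] deliver 0→2 → N2(foll t1 [-])
[10] deliver 2→0 → ∅
[11] deliver 0→3 → N3(foll t1 [w])
[12] deliver 3→0 → ∅
[13] timeout(1) → N1(cand t2 [-])
[14] deliver 1→4 → N4(foll t2 [-])
[15] deliver 4→1 → ∅
[16] deliver 1→2 → N2(foll t2 [-])
[17] deliver 2→1 → N1(lead t2 [-])
[18] deliver 1→3 → N3(foll t2 [w])

0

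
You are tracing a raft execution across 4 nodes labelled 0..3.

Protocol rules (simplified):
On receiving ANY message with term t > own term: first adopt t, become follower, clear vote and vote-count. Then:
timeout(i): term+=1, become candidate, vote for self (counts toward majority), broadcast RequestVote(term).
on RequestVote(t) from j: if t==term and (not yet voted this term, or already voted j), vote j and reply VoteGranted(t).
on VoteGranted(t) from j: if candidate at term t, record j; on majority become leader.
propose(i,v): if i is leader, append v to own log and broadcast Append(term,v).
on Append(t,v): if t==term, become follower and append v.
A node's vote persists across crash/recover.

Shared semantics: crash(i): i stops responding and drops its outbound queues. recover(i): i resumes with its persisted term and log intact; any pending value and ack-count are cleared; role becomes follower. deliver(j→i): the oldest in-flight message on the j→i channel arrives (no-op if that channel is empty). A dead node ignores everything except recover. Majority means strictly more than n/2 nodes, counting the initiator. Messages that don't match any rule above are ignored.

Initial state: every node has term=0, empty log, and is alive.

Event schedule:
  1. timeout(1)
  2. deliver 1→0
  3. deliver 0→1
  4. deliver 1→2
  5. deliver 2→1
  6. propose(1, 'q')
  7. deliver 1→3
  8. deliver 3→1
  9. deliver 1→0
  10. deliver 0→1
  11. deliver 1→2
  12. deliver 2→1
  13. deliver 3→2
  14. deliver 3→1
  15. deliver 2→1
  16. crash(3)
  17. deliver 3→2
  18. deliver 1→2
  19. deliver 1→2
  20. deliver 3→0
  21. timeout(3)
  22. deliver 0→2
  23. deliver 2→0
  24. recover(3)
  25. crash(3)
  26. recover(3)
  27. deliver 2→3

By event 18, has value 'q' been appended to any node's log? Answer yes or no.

1. timeout(1):  <1:cand t1 ->
2. deliver 1→0:  <0:foll t1 ->
3. deliver 0→1:  nop
4. deliver 1→2:  <2:foll t1 ->
5. deliver 2→1:  <1:lead t1 ->
6. propose(1,'q'):  <1:lead t1 q>
7. deliver 1→3:  <3:foll t1 ->
8. deliver 3→1:  nop
9. deliver 1→0:  <0:foll t1 q>
10. deliver 0→1:  nop
11. deliver 1→2:  <2:foll t1 q>
12. deliver 2→1:  nop
13. deliver 3→2:  nop
14. deliver 3→1:  nop
15. deliver 2→1:  nop
16. crash(3):  <3:✗foll t1 ->
17. deliver 3→2:  nop
18. deliver 1→2:  nop

yes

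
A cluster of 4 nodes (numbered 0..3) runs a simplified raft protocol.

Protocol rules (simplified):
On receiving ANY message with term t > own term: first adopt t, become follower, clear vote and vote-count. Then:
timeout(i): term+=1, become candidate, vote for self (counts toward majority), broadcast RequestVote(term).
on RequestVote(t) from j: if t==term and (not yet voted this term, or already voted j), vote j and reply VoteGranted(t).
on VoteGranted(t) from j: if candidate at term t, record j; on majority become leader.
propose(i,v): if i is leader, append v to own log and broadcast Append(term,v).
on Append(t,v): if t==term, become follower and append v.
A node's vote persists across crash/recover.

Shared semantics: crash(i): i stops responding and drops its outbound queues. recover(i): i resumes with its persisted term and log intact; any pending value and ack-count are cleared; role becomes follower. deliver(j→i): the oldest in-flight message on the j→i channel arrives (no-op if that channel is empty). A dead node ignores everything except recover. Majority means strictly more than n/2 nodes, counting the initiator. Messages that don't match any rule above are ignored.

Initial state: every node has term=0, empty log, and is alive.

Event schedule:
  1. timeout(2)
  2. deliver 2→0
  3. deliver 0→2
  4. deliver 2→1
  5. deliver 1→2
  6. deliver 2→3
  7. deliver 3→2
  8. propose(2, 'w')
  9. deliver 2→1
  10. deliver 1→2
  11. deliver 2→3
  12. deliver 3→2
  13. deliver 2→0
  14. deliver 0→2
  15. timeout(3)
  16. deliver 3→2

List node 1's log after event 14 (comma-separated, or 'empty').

after 1 — timeout(2): n2:cand/t1/[-]
after 2 — deliver 2→0: n0:foll/t1/[-]
after 3 — deliver 0→2: ·
after 4 — deliver 2→1: n1:foll/t1/[-]
after 5 — deliver 1→2: n2:lead/t1/[-]
after 6 — deliver 2→3: n3:foll/t1/[-]
after 7 — deliver 3→2: ·
after 8 — propose(2,'w'): n2:lead/t1/[w]
after 9 — deliver 2→1: n1:foll/t1/[w]
after 10 — deliver 1→2: ·
after 11 — deliver 2→3: n3:foll/t1/[w]
after 12 — deliver 3→2: ·
after 13 — deliver 2→0: n0:foll/t1/[w]
after 14 — deliver 0→2: ·

w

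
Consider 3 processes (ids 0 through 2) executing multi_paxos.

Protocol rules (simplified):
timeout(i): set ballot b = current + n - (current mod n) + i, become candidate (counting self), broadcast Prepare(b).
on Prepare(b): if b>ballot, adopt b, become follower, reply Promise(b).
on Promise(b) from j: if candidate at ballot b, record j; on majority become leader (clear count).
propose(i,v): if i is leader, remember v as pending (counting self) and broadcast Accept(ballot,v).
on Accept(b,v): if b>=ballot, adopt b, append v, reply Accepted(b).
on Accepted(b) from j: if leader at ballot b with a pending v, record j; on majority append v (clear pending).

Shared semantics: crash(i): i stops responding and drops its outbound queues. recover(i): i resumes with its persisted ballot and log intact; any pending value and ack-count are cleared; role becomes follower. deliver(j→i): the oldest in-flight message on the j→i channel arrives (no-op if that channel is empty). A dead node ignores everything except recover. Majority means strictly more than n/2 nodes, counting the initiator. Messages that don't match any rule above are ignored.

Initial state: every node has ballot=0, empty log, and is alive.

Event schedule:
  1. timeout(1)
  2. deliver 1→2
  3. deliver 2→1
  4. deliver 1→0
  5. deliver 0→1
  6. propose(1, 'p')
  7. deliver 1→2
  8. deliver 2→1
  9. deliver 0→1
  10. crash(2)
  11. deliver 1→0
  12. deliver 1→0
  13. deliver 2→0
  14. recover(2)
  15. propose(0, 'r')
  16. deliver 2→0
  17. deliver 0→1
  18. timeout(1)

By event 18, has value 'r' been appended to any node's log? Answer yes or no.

1. timeout(1):  <1:cand b4 ->
2. deliver 1→2:  <2:foll b4 ->
3. deliver 2→1:  <1:lead b4 ->
4. deliver 1→0:  <0:foll b4 ->
5. deliver 0→1:  nop
6. propose(1,'p'):  nop
7. deliver 1→2:  <2:foll b4 p>
8. deliver 2→1:  <1:lead b4 p>
9. deliver 0→1:  nop
10. crash(2):  <2:✗foll b4 p>
11. deliver 1→0:  <0:foll b4 p>
12. deliver 1→0:  nop
13. deliver 2→0:  nop
14. recover(2):  <2:foll b4 p>
15. propose(0,'r'):  nop
16. deliver 2→0:  nop
17. deliver 0→1:  nop
18. timeout(1):  <1:cand b7 p>

no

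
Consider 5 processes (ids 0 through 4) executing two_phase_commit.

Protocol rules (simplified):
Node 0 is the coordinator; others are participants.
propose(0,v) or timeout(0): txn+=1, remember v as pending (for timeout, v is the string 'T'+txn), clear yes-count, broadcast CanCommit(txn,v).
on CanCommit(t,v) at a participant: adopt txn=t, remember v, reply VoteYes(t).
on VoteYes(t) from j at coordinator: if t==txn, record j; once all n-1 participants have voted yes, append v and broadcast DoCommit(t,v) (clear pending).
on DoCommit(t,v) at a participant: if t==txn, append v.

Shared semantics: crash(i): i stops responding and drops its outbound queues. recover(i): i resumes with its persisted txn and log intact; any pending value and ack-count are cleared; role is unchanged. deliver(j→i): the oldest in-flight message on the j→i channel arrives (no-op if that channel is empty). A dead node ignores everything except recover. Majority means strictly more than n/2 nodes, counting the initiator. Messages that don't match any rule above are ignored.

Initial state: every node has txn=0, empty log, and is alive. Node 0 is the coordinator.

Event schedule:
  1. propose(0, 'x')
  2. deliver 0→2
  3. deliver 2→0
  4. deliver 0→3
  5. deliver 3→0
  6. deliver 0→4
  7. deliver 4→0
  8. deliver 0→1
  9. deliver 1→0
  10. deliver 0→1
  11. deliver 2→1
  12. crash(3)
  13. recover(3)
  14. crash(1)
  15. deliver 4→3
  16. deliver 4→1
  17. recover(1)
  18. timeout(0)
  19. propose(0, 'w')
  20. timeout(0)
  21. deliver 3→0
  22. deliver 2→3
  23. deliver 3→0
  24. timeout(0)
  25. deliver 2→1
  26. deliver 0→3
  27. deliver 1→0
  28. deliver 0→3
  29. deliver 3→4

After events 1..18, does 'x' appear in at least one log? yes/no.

yes

[1] propose(0,'x') → N0(coor t1 [-])
[2] deliver 0→2 → N2(part t1 [-])
[3] deliver 2→0 → ∅
[4] deliver 0→3 → N3(part t1 [-])
[5] deliver 3→0 → ∅
[6] deliver 0→4 → N4(part t1 [-])
[7] deliver 4→0 → ∅
[8] deliver 0→1 → N1(part t1 [-])
[9] deliver 1→0 → N0(coor t1 [x])
[10] deliver 0→1 → N1(part t1 [x])
[11] deliver 2→1 → ∅
[12] crash(3) → N3(✗part t1 [-])
[13] recover(3) → N3(part t1 [-])
[14] crash(1) → N1(✗part t1 [x])
[15] deliver 4→3 → ∅
[16] deliver 4→1 → ∅
[17] recover(1) → N1(part t1 [x])
[18] timeout(0) → N0(coor t2 [x])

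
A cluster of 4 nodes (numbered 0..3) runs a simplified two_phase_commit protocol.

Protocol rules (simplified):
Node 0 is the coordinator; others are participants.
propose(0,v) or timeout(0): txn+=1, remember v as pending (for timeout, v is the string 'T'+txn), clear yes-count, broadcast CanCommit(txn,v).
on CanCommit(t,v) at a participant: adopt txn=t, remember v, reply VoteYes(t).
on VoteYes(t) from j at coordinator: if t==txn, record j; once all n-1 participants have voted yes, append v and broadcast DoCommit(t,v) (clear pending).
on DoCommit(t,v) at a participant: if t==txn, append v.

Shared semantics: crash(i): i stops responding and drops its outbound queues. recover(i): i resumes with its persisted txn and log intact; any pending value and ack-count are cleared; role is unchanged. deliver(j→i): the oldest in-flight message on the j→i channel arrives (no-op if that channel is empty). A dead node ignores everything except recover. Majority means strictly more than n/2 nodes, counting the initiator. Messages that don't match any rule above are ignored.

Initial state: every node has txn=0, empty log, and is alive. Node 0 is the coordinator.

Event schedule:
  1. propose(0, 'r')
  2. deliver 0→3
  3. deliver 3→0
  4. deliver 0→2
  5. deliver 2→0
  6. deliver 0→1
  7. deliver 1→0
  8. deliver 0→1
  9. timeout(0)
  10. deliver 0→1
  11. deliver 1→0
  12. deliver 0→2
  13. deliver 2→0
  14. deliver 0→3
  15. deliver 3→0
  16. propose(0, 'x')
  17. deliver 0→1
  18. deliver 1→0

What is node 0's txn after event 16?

after 1 — propose(0,'r'): n0:coor/t1/[-]
after 2 — deliver 0→3: n3:part/t1/[-]
after 3 — deliver 3→0: ·
after 4 — deliver 0→2: n2:part/t1/[-]
after 5 — deliver 2→0: ·
after 6 — deliver 0→1: n1:part/t1/[-]
after 7 — deliver 1→0: n0:coor/t1/[r]
after 8 — deliver 0→1: n1:part/t1/[r]
after 9 — timeout(0): n0:coor/t2/[r]
after 10 — deliver 0→1: n1:part/t2/[r]
after 11 — deliver 1→0: ·
after 12 — deliver 0→2: n2:part/t1/[r]
after 13 — deliver 2→0: ·
after 14 — deliver 0→3: n3:part/t1/[r]
after 15 — deliver 3→0: ·
after 16 — propose(0,'x'): n0:coor/t3/[r]

3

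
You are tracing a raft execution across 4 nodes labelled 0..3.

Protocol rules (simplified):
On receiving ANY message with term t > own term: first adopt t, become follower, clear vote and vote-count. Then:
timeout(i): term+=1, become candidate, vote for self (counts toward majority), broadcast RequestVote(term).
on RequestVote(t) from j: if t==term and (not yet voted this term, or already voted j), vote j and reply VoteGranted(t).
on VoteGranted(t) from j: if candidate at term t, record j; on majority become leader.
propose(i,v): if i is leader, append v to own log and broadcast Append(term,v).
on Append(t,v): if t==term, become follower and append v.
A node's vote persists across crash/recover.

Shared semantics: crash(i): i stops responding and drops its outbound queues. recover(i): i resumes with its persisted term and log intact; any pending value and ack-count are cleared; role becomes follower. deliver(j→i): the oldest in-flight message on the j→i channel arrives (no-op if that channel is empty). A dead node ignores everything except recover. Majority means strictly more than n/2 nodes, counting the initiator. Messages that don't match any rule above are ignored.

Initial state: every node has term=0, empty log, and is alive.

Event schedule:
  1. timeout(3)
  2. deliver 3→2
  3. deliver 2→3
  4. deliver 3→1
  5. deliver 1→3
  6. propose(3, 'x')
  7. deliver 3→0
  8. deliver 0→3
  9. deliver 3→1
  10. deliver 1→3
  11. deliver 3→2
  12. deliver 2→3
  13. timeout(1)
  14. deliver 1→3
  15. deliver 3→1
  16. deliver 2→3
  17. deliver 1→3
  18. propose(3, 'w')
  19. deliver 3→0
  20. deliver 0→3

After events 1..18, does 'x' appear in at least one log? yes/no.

[1] timeout(3) → N3(cand t1 [-])
[2] deliver 3→2 → N2(foll t1 [-])
[3] deliver 2→3 → ∅
[4] deliver 3→1 → N1(foll t1 [-])
[5] deliver 1→3 → N3(lead t1 [-])
[6] propose(3,'x') → N3(lead t1 [x])
[7] deliver 3→0 → N0(foll t1 [-])
[8] deliver 0→3 → ∅
[9] deliver 3→1 → N1(foll t1 [x])
[10] deliver 1→3 → ∅
[11] deliver 3→2 → N2(foll t1 [x])
[12] deliver 2→3 → ∅
[13] timeout(1) → N1(cand t2 [x])
[14] deliver 1→3 → N3(foll t2 [x])
[15] deliver 3→1 → ∅
[16] deliver 2→3 → ∅
[17] deliver 1→3 → ∅
[18] propose(3,'w') → ∅

yes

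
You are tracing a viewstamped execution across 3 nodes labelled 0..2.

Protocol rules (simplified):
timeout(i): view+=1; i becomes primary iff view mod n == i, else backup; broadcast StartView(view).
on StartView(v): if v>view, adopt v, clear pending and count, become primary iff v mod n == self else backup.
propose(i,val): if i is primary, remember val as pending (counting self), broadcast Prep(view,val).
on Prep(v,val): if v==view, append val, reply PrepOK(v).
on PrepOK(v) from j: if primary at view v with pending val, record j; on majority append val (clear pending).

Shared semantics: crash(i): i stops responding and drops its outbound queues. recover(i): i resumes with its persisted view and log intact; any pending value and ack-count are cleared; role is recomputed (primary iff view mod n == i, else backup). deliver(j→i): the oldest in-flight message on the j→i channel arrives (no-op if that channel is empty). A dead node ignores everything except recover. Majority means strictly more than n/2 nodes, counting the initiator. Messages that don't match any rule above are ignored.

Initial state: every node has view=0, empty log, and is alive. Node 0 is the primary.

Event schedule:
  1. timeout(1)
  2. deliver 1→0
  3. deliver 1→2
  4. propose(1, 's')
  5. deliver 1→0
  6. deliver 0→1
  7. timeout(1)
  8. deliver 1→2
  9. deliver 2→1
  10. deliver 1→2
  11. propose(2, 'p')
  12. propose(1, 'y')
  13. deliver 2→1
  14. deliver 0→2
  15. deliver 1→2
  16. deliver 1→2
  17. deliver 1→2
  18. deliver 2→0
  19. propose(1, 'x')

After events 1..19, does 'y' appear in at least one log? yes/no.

no

step 1 timeout(1): 1={prim,v=1,log=-}
step 2 deliver 1→0: 0={back,v=1,log=-}
step 3 deliver 1→2: 2={back,v=1,log=-}
step 4 propose(1,'s'): —
step 5 deliver 1→0: 0={back,v=1,log=s}
step 6 deliver 0→1: 1={prim,v=1,log=s}
step 7 timeout(1): 1={back,v=2,log=s}
step 8 deliver 1→2: 2={back,v=1,log=s}
step 9 deliver 2→1: —
step 10 deliver 1→2: 2={prim,v=2,log=s}
step 11 propose(2,'p'): —
step 12 propose(1,'y'): —
step 13 deliver 2→1: 1={back,v=2,log=s,p}
step 14 deliver 0→2: —
step 15 deliver 1→2: 2={prim,v=2,log=s,p}
step 16 deliver 1→2: —
step 17 deliver 1→2: —
step 18 deliver 2→0: —
step 19 propose(1,'x'): —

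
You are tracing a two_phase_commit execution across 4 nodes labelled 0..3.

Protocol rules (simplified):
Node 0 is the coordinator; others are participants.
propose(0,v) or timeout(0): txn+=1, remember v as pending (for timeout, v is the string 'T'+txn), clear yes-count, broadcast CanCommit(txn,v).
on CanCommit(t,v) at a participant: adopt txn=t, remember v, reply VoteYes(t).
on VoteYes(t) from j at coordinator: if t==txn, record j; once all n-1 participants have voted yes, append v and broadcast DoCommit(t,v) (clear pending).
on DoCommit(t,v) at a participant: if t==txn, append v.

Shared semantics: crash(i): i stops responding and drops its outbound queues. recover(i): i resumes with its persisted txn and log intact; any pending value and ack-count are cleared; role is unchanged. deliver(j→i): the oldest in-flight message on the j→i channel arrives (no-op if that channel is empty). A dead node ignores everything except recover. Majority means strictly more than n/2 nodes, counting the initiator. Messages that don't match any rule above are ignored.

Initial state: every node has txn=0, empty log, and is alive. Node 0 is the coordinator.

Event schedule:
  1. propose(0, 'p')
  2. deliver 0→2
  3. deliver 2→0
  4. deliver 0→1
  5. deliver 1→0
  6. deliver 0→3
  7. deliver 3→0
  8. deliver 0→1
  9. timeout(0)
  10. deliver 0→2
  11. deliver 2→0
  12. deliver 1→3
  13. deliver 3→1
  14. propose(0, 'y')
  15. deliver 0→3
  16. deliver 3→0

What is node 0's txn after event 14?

after 1 — propose(0,'p'): n0:coor/t1/[-]
after 2 — deliver 0→2: n2:part/t1/[-]
after 3 — deliver 2→0: ·
after 4 — deliver 0→1: n1:part/t1/[-]
after 5 — deliver 1→0: ·
after 6 — deliver 0→3: n3:part/t1/[-]
after 7 — deliver 3→0: n0:coor/t1/[p]
after 8 — deliver 0→1: n1:part/t1/[p]
after 9 — timeout(0): n0:coor/t2/[p]
after 10 — deliver 0→2: n2:part/t1/[p]
after 11 — deliver 2→0: ·
after 12 — deliver 1→3: ·
after 13 — deliver 3→1: ·
after 14 — propose(0,'y'): n0:coor/t3/[p]

3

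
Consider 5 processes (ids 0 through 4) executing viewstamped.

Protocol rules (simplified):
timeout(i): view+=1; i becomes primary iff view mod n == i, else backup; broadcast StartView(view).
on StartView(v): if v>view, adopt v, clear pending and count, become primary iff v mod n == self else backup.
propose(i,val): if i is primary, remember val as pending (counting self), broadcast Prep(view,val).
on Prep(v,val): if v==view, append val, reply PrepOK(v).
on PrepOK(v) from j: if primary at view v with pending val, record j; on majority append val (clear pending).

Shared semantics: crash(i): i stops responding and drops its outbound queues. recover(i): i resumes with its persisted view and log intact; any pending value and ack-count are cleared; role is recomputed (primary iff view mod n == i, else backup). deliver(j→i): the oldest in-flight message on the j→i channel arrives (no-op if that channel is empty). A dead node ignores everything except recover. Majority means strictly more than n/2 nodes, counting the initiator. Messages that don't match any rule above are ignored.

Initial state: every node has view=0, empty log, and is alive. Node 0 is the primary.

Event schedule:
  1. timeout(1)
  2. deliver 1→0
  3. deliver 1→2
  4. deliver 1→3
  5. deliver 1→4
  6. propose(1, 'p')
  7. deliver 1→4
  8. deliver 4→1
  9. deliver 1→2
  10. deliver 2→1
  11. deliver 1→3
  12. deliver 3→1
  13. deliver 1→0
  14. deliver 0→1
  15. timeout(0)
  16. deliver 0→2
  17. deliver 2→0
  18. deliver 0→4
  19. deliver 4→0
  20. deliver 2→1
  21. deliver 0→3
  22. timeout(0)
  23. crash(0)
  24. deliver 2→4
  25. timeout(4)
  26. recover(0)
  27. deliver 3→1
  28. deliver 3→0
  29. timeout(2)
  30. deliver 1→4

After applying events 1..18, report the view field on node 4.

after 1 — timeout(1): n1:prim/v1/[-]
after 2 — deliver 1→0: n0:back/v1/[-]
after 3 — deliver 1→2: n2:back/v1/[-]
after 4 — deliver 1→3: n3:back/v1/[-]
after 5 — deliver 1→4: n4:back/v1/[-]
after 6 — propose(1,'p'): ·
after 7 — deliver 1→4: n4:back/v1/[p]
after 8 — deliver 4→1: ·
after 9 — deliver 1→2: n2:back/v1/[p]
after 10 — deliver 2→1: n1:prim/v1/[p]
after 11 — deliver 1→3: n3:back/v1/[p]
after 12 — deliver 3→1: ·
after 13 — deliver 1→0: n0:back/v1/[p]
after 14 — deliver 0→1: ·
after 15 — timeout(0): n0:back/v2/[p]
after 16 — deliver 0→2: n2:prim/v2/[p]
after 17 — deliver 2→0: ·
after 18 — deliver 0→4: n4:back/v2/[p]

2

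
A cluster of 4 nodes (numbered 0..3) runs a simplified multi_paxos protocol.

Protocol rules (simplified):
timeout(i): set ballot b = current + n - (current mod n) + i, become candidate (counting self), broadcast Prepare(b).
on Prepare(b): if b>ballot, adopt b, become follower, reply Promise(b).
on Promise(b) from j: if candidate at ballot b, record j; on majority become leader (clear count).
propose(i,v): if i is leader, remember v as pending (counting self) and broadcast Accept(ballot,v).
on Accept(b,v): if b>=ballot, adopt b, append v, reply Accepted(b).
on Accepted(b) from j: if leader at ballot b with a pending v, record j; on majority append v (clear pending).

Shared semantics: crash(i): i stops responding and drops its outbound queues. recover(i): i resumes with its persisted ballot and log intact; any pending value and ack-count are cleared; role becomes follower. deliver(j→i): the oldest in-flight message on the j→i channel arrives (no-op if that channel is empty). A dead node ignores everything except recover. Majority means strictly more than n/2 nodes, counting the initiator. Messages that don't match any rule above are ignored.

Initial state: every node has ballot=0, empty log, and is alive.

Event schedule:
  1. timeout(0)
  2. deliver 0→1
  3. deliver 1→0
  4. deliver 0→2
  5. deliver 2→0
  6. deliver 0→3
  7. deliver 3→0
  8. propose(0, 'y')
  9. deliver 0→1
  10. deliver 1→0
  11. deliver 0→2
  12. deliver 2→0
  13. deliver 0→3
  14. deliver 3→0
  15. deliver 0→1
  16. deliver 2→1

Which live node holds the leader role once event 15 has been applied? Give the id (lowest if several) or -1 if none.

step 1 timeout(0): 0={cand,b=4,log=-}
step 2 deliver 0→1: 1={foll,b=4,log=-}
step 3 deliver 1→0: —
step 4 deliver 0→2: 2={foll,b=4,log=-}
step 5 deliver 2→0: 0={lead,b=4,log=-}
step 6 deliver 0→3: 3={foll,b=4,log=-}
step 7 deliver 3→0: —
step 8 propose(0,'y'): —
step 9 deliver 0→1: 1={foll,b=4,log=y}
step 10 deliver 1→0: —
step 11 deliver 0→2: 2={foll,b=4,log=y}
step 12 deliver 2→0: 0={lead,b=4,log=y}
step 13 deliver 0→3: 3={foll,b=4,log=y}
step 14 deliver 3→0: —
step 15 deliver 0→1: —

0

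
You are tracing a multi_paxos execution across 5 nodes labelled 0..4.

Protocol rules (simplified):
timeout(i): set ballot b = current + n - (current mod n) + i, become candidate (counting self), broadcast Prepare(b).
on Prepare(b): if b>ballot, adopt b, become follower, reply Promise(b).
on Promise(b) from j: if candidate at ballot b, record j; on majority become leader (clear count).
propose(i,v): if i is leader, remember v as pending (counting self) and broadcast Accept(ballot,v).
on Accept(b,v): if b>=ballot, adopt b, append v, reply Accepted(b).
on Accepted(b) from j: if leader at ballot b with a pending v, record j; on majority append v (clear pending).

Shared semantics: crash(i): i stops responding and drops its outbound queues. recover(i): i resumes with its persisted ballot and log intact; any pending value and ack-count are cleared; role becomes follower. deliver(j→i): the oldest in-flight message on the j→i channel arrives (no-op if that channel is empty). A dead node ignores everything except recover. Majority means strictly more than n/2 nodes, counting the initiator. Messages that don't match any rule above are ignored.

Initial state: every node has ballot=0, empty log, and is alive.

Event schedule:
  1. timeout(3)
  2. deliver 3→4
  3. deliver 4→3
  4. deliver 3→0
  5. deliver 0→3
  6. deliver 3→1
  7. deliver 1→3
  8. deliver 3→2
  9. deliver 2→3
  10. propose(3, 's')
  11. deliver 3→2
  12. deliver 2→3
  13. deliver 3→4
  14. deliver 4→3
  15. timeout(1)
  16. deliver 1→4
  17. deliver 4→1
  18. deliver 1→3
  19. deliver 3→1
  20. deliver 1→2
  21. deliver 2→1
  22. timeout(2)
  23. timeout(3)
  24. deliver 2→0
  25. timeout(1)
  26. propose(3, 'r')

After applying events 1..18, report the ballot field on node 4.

11

step 1 timeout(3): 3={cand,b=8,log=-}
step 2 deliver 3→4: 4={foll,b=8,log=-}
step 3 deliver 4→3: —
step 4 deliver 3→0: 0={foll,b=8,log=-}
step 5 deliver 0→3: 3={lead,b=8,log=-}
step 6 deliver 3→1: 1={foll,b=8,log=-}
step 7 deliver 1→3: —
step 8 deliver 3→2: 2={foll,b=8,log=-}
step 9 deliver 2→3: —
step 10 propose(3,'s'): —
step 11 deliver 3→2: 2={foll,b=8,log=s}
step 12 deliver 2→3: —
step 13 deliver 3→4: 4={foll,b=8,log=s}
step 14 deliver 4→3: 3={lead,b=8,log=s}
step 15 timeout(1): 1={cand,b=11,log=-}
step 16 deliver 1→4: 4={foll,b=11,log=s}
step 17 deliver 4→1: —
step 18 deliver 1→3: 3={foll,b=11,log=s}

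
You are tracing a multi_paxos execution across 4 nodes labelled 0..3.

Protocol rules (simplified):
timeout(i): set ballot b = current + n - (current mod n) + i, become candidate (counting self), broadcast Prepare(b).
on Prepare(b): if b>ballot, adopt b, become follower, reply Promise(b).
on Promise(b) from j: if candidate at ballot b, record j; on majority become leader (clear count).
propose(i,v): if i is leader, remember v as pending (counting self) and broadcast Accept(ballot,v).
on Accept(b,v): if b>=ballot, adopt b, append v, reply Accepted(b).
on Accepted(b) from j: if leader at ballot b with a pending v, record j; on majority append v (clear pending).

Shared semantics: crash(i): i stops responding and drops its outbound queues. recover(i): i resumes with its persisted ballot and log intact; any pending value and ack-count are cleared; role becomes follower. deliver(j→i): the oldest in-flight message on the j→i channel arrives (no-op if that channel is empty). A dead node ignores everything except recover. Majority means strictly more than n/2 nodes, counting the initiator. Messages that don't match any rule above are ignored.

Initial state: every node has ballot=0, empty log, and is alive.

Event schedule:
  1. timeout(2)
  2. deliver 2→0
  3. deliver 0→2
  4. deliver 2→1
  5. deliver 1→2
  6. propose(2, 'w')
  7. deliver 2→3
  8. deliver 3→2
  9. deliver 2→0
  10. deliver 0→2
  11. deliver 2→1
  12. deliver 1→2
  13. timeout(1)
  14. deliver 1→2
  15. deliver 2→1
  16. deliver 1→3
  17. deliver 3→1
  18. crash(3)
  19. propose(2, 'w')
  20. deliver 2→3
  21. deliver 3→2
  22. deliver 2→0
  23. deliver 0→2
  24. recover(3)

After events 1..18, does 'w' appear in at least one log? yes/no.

1. timeout(2):  <2:cand b6 ->
2. deliver 2→0:  <0:foll b6 ->
3. deliver 0→2:  nop
4. deliver 2→1:  <1:foll b6 ->
5. deliver 1→2:  <2:lead b6 ->
6. propose(2,'w'):  nop
7. deliver 2→3:  <3:foll b6 ->
8. deliver 3→2:  nop
9. deliver 2→0:  <0:foll b6 w>
10. deliver 0→2:  nop
11. deliver 2→1:  <1:foll b6 w>
12. deliver 1→2:  <2:lead b6 w>
13. timeout(1):  <1:cand b9 w>
14. deliver 1→2:  <2:foll b9 w>
15. deliver 2→1:  nop
16. deliver 1→3:  <3:foll b9 ->
17. deliver 3→1:  <1:lead b9 w>
18. crash(3):  <3:✗foll b9 ->

yes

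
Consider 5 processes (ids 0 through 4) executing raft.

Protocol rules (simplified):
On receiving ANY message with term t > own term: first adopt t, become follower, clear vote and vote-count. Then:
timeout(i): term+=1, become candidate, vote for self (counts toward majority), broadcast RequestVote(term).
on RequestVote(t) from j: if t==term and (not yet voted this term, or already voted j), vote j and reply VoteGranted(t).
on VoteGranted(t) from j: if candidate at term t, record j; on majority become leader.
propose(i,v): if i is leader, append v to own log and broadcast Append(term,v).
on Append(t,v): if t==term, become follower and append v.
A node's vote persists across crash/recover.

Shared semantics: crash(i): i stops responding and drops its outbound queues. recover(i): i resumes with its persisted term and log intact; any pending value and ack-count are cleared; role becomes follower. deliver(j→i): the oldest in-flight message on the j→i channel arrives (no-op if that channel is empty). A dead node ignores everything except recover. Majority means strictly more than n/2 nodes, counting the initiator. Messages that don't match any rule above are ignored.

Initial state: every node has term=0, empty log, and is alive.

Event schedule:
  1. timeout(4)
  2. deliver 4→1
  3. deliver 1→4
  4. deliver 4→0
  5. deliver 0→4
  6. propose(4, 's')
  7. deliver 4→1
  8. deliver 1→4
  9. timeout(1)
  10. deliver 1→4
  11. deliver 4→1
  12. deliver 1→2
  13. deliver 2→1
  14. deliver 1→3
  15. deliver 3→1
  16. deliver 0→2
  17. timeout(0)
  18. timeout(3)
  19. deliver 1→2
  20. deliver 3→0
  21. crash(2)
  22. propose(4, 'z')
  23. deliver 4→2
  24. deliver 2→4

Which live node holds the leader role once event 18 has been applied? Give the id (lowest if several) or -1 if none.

[1] timeout(4) → N4(cand t1 [-])
[2] deliver 4→1 → N1(foll t1 [-])
[3] deliver 1→4 → ∅
[4] deliver 4→0 → N0(foll t1 [-])
[5] deliver 0→4 → N4(lead t1 [-])
[6] propose(4,'s') → N4(lead t1 [s])
[7] deliver 4→1 → N1(foll t1 [s])
[8] deliver 1→4 → ∅
[9] timeout(1) → N1(cand t2 [s])
[10] deliver 1→4 → N4(foll t2 [s])
[11] deliver 4→1 → ∅
[12] deliver 1→2 → N2(foll t2 [-])
[13] deliver 2→1 → N1(lead t2 [s])
[14] deliver 1→3 → N3(foll t2 [-])
[15] deliver 3→1 → ∅
[16] deliver 0→2 → ∅
[17] timeout(0) → N0(cand t2 [-])
[18] timeout(3) → N3(cand t3 [-])

1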